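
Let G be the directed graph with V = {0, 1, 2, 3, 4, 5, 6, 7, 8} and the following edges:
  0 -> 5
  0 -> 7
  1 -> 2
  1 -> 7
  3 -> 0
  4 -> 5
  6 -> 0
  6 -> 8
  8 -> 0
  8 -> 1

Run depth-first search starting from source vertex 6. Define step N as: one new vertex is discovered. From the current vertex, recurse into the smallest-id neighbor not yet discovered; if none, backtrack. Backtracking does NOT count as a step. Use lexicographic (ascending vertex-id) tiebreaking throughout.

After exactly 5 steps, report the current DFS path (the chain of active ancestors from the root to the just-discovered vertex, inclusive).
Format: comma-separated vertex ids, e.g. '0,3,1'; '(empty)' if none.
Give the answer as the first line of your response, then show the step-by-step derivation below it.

6,8

step 1: discover 6; path=6; order=6
step 2: discover 0; path=6>0; order=6,0
step 3: discover 5; path=6>0>5; order=6,0,5
step 4: discover 7; path=6>0>7; order=6,0,5,7
step 5: discover 8; path=6>8; order=6,0,5,7,8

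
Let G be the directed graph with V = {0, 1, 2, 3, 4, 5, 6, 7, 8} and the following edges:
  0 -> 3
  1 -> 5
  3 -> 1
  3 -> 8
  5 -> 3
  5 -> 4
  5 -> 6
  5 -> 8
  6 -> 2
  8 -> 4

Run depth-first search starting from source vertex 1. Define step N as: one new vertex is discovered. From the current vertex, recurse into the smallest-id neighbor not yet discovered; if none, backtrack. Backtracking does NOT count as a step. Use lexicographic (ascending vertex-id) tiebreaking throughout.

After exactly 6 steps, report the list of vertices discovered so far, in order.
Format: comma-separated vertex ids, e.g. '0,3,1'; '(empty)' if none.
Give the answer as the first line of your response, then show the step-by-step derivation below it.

1,5,3,8,4,6

step 1: discover 1; path=1; order=1
step 2: discover 5; path=1>5; order=1,5
step 3: discover 3; path=1>5>3; order=1,5,3
step 4: discover 8; path=1>5>3>8; order=1,5,3,8
step 5: discover 4; path=1>5>3>8>4; order=1,5,3,8,4
step 6: discover 6; path=1>5>6; order=1,5,3,8,4,6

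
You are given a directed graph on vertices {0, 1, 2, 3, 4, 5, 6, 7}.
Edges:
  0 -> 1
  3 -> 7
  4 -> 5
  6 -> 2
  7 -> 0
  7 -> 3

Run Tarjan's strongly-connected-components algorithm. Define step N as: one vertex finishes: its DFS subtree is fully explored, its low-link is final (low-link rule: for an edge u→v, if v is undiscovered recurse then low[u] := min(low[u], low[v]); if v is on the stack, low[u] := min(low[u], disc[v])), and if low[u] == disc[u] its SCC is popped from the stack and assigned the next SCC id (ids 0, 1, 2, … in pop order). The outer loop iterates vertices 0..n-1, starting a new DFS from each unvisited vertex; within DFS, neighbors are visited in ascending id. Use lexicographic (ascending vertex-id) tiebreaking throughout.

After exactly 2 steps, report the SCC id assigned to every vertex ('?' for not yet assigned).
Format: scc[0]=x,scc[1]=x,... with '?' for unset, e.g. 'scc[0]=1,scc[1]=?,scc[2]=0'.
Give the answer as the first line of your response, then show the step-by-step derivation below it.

scc[0]=1,scc[1]=0,scc[2]=?,scc[3]=?,scc[4]=?,scc[5]=?,scc[6]=?,scc[7]=?

step 1: low=(low[0]=0,low[1]=1,low[2]=?,low[3]=?,low[4]=?,low[5]=?,low[6]=?,low[7]=?); scc=(scc[0]=?,scc[1]=0,scc[2]=?,scc[3]=?,scc[4]=?,scc[5]=?,scc[6]=?,scc[7]=?)
step 2: low=(low[0]=0,low[1]=1,low[2]=?,low[3]=?,low[4]=?,low[5]=?,low[6]=?,low[7]=?); scc=(scc[0]=1,scc[1]=0,scc[2]=?,scc[3]=?,scc[4]=?,scc[5]=?,scc[6]=?,scc[7]=?)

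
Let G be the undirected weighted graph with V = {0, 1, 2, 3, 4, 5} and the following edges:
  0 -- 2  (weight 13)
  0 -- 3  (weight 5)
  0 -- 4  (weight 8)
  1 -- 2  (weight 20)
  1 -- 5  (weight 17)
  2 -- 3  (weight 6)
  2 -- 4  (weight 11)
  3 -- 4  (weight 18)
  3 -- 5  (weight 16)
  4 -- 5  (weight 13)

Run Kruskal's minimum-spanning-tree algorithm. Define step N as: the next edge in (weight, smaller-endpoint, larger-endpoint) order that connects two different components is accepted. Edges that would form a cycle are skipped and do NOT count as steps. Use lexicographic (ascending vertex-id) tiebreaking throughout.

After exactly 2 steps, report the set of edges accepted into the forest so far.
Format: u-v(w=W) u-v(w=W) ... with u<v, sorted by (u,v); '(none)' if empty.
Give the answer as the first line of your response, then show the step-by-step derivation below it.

0-3(w=5) 2-3(w=6)

step 1: add edge 0-3 (w=5); MST = {0-3(w=5)}
step 2: add edge 2-3 (w=6); MST = {0-3(w=5) 2-3(w=6)}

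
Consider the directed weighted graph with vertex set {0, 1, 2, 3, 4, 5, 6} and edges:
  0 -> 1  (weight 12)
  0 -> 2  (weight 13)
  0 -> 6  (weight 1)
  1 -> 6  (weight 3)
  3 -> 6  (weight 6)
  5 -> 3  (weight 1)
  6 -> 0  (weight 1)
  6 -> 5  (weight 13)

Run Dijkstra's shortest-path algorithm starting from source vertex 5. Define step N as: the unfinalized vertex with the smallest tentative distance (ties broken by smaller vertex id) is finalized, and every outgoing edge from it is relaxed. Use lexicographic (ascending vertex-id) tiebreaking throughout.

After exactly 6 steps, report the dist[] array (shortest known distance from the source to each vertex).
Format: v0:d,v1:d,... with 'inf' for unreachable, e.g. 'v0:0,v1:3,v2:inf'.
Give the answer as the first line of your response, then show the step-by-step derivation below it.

v0:8,v1:20,v2:21,v3:1,v4:inf,v5:0,v6:7

step 1: dist = v0:inf,v1:inf,v2:inf,v3:1,v4:inf,v5:0,v6:inf
step 2: dist = v0:inf,v1:inf,v2:inf,v3:1,v4:inf,v5:0,v6:7
step 3: dist = v0:8,v1:inf,v2:inf,v3:1,v4:inf,v5:0,v6:7
step 4: dist = v0:8,v1:20,v2:21,v3:1,v4:inf,v5:0,v6:7
step 5: dist = v0:8,v1:20,v2:21,v3:1,v4:inf,v5:0,v6:7
step 6: dist = v0:8,v1:20,v2:21,v3:1,v4:inf,v5:0,v6:7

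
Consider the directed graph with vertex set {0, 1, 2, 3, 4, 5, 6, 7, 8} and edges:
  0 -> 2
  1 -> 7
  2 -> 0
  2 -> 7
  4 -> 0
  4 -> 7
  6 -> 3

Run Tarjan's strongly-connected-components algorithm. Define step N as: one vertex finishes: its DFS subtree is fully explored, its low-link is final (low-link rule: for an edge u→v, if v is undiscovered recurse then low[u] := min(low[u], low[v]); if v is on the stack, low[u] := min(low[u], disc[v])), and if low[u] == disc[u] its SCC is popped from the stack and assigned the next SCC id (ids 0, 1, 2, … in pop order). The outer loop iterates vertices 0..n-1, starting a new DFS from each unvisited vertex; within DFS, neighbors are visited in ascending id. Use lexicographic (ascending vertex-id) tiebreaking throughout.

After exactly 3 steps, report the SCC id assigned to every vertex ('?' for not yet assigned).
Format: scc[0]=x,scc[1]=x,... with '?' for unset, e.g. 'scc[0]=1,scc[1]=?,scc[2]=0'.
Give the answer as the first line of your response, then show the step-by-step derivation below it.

scc[0]=1,scc[1]=?,scc[2]=1,scc[3]=?,scc[4]=?,scc[5]=?,scc[6]=?,scc[7]=0,scc[8]=?

step 1: low=(low[0]=0,low[1]=?,low[2]=0,low[3]=?,low[4]=?,low[5]=?,low[6]=?,low[7]=2,low[8]=?); scc=(scc[0]=?,scc[1]=?,scc[2]=?,scc[3]=?,scc[4]=?,scc[5]=?,scc[6]=?,scc[7]=0,scc[8]=?)
step 2: low=(low[0]=0,low[1]=?,low[2]=0,low[3]=?,low[4]=?,low[5]=?,low[6]=?,low[7]=2,low[8]=?); scc=(scc[0]=?,scc[1]=?,scc[2]=?,scc[3]=?,scc[4]=?,scc[5]=?,scc[6]=?,scc[7]=0,scc[8]=?)
step 3: low=(low[0]=0,low[1]=?,low[2]=0,low[3]=?,low[4]=?,low[5]=?,low[6]=?,low[7]=2,low[8]=?); scc=(scc[0]=1,scc[1]=?,scc[2]=1,scc[3]=?,scc[4]=?,scc[5]=?,scc[6]=?,scc[7]=0,scc[8]=?)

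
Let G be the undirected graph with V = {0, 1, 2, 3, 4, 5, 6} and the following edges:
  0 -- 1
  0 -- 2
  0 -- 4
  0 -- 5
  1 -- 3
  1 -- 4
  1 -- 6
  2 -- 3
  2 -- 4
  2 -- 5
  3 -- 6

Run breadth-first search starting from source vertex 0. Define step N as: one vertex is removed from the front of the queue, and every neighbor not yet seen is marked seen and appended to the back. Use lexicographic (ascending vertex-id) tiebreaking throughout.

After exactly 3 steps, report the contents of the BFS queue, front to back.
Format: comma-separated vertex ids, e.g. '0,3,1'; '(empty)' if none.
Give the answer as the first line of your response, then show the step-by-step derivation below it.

4,5,3,6

step 1: dequeue 0; queue=[1,2,4,5]; order=0
step 2: dequeue 1; queue=[2,4,5,3,6]; order=0,1
step 3: dequeue 2; queue=[4,5,3,6]; order=0,1,2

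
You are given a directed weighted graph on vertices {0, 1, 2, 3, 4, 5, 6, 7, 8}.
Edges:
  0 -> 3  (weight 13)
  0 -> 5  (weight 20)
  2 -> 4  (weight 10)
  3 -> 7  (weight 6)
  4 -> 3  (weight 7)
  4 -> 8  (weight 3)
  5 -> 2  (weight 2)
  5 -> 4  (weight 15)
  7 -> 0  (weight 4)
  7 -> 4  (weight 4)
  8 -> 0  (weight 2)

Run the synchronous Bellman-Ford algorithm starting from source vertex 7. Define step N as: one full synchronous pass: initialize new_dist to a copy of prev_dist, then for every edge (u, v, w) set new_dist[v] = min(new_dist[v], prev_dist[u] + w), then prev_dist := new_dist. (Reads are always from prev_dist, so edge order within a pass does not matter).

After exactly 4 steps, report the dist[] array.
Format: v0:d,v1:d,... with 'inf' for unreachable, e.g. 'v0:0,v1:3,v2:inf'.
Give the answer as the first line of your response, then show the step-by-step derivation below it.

v0:4,v1:inf,v2:26,v3:11,v4:4,v5:24,v6:inf,v7:0,v8:7

step 1: dist = v0:4,v1:inf,v2:inf,v3:inf,v4:4,v5:inf,v6:inf,v7:0,v8:inf
step 2: dist = v0:4,v1:inf,v2:inf,v3:11,v4:4,v5:24,v6:inf,v7:0,v8:7
step 3: dist = v0:4,v1:inf,v2:26,v3:11,v4:4,v5:24,v6:inf,v7:0,v8:7
step 4: dist = v0:4,v1:inf,v2:26,v3:11,v4:4,v5:24,v6:inf,v7:0,v8:7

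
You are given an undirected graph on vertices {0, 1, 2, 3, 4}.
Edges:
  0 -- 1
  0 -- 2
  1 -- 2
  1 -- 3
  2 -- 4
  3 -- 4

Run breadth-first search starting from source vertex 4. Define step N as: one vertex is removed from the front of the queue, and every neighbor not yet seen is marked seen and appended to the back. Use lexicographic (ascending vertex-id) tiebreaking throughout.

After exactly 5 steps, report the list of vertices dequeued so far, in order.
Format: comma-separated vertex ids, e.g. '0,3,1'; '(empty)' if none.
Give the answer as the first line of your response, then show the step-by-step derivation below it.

4,2,3,0,1

step 1: dequeue 4; queue=[2,3]; order=4
step 2: dequeue 2; queue=[3,0,1]; order=4,2
step 3: dequeue 3; queue=[0,1]; order=4,2,3
step 4: dequeue 0; queue=[1]; order=4,2,3,0
step 5: dequeue 1; queue=[(empty)]; order=4,2,3,0,1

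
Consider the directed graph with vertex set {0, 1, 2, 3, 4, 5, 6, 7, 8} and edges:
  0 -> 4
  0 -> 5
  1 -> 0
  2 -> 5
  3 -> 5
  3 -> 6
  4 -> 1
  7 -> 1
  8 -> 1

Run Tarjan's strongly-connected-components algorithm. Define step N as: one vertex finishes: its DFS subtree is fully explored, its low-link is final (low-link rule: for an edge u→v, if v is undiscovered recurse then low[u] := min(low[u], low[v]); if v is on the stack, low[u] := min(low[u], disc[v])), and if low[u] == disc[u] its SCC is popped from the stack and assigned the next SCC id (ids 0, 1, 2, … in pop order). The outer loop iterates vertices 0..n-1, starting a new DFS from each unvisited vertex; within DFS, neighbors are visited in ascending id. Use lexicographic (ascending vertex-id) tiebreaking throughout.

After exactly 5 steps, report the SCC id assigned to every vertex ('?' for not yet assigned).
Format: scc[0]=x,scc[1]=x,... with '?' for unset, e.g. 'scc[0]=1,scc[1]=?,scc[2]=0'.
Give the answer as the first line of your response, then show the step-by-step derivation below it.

scc[0]=1,scc[1]=1,scc[2]=2,scc[3]=?,scc[4]=1,scc[5]=0,scc[6]=?,scc[7]=?,scc[8]=?

step 1: low=(low[0]=0,low[1]=0,low[2]=?,low[3]=?,low[4]=1,low[5]=?,low[6]=?,low[7]=?,low[8]=?); scc=(scc[0]=?,scc[1]=?,scc[2]=?,scc[3]=?,scc[4]=?,scc[5]=?,scc[6]=?,scc[7]=?,scc[8]=?)
step 2: low=(low[0]=0,low[1]=0,low[2]=?,low[3]=?,low[4]=0,low[5]=?,low[6]=?,low[7]=?,low[8]=?); scc=(scc[0]=?,scc[1]=?,scc[2]=?,scc[3]=?,scc[4]=?,scc[5]=?,scc[6]=?,scc[7]=?,scc[8]=?)
step 3: low=(low[0]=0,low[1]=0,low[2]=?,low[3]=?,low[4]=0,low[5]=3,low[6]=?,low[7]=?,low[8]=?); scc=(scc[0]=?,scc[1]=?,scc[2]=?,scc[3]=?,scc[4]=?,scc[5]=0,scc[6]=?,scc[7]=?,scc[8]=?)
step 4: low=(low[0]=0,low[1]=0,low[2]=?,low[3]=?,low[4]=0,low[5]=3,low[6]=?,low[7]=?,low[8]=?); scc=(scc[0]=1,scc[1]=1,scc[2]=?,scc[3]=?,scc[4]=1,scc[5]=0,scc[6]=?,scc[7]=?,scc[8]=?)
step 5: low=(low[0]=0,low[1]=0,low[2]=4,low[3]=?,low[4]=0,low[5]=3,low[6]=?,low[7]=?,low[8]=?); scc=(scc[0]=1,scc[1]=1,scc[2]=2,scc[3]=?,scc[4]=1,scc[5]=0,scc[6]=?,scc[7]=?,scc[8]=?)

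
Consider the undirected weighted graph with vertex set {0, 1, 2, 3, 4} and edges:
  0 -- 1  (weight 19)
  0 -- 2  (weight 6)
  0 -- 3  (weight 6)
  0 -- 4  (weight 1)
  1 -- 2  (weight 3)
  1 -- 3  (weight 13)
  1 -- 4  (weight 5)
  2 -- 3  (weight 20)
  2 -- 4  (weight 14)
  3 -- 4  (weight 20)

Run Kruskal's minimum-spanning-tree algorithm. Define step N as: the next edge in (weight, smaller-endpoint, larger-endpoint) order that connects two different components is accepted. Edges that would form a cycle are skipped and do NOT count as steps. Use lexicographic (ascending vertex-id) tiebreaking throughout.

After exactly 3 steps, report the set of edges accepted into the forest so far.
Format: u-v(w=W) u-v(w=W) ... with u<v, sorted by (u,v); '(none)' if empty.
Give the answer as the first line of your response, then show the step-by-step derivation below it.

0-4(w=1) 1-2(w=3) 1-4(w=5)

step 1: add edge 0-4 (w=1); MST = {0-4(w=1)}
step 2: add edge 1-2 (w=3); MST = {0-4(w=1) 1-2(w=3)}
step 3: add edge 1-4 (w=5); MST = {0-4(w=1) 1-2(w=3) 1-4(w=5)}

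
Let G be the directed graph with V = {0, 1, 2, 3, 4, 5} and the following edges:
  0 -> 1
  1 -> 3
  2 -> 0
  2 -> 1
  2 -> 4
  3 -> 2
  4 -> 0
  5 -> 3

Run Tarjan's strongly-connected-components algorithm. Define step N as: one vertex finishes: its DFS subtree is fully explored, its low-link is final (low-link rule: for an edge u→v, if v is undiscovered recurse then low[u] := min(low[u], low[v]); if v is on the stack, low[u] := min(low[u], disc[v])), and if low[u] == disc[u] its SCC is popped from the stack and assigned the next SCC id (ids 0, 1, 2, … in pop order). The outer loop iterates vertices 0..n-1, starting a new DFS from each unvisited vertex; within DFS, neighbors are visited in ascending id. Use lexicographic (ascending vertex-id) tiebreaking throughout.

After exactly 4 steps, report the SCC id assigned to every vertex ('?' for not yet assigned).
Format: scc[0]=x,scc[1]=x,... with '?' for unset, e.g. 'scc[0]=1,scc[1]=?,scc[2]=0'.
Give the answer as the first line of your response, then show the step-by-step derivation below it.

scc[0]=?,scc[1]=?,scc[2]=?,scc[3]=?,scc[4]=?,scc[5]=?

step 1: low=(low[0]=0,low[1]=1,low[2]=0,low[3]=2,low[4]=0,low[5]=?); scc=(scc[0]=?,scc[1]=?,scc[2]=?,scc[3]=?,scc[4]=?,scc[5]=?)
step 2: low=(low[0]=0,low[1]=1,low[2]=0,low[3]=2,low[4]=0,low[5]=?); scc=(scc[0]=?,scc[1]=?,scc[2]=?,scc[3]=?,scc[4]=?,scc[5]=?)
step 3: low=(low[0]=0,low[1]=1,low[2]=0,low[3]=0,low[4]=0,low[5]=?); scc=(scc[0]=?,scc[1]=?,scc[2]=?,scc[3]=?,scc[4]=?,scc[5]=?)
step 4: low=(low[0]=0,low[1]=0,low[2]=0,low[3]=0,low[4]=0,low[5]=?); scc=(scc[0]=?,scc[1]=?,scc[2]=?,scc[3]=?,scc[4]=?,scc[5]=?)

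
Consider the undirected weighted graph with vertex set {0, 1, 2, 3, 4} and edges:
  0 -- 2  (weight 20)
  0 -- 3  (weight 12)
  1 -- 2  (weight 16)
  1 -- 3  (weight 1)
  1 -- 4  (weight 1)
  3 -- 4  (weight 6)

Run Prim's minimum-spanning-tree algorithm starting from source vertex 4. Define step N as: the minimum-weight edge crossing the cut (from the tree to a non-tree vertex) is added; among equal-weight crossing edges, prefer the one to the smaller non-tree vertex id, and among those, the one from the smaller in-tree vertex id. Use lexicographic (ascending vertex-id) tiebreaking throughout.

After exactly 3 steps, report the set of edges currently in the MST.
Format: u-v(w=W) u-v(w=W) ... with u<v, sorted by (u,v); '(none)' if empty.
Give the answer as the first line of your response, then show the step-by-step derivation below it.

0-3(w=12) 1-3(w=1) 1-4(w=1)

step 1: add edge 1-4 (w=1); MST = {1-4(w=1)}
step 2: add edge 1-3 (w=1); MST = {1-3(w=1) 1-4(w=1)}
step 3: add edge 0-3 (w=12); MST = {0-3(w=12) 1-3(w=1) 1-4(w=1)}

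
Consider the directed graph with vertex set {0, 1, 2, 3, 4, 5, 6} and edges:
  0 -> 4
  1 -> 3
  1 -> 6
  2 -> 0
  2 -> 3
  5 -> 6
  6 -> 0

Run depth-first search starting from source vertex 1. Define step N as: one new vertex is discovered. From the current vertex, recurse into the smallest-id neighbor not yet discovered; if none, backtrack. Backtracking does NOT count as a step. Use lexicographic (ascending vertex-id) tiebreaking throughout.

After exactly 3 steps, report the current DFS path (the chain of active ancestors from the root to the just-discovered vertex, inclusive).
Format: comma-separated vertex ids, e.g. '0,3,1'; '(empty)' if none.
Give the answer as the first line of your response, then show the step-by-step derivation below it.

1,6

step 1: discover 1; path=1; order=1
step 2: discover 3; path=1>3; order=1,3
step 3: discover 6; path=1>6; order=1,3,6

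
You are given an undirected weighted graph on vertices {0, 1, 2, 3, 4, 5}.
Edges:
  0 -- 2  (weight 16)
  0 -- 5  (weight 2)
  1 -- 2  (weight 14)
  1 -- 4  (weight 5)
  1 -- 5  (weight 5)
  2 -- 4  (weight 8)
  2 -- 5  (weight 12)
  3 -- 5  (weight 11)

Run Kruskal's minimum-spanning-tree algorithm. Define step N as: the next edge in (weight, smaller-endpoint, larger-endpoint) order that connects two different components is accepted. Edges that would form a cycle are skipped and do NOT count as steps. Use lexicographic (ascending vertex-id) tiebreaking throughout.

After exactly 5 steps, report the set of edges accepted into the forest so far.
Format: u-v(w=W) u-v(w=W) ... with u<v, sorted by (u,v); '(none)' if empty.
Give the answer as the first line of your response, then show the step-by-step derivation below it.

0-5(w=2) 1-4(w=5) 1-5(w=5) 2-4(w=8) 3-5(w=11)

step 1: add edge 0-5 (w=2); MST = {0-5(w=2)}
step 2: add edge 1-4 (w=5); MST = {0-5(w=2) 1-4(w=5)}
step 3: add edge 1-5 (w=5); MST = {0-5(w=2) 1-4(w=5) 1-5(w=5)}
step 4: add edge 2-4 (w=8); MST = {0-5(w=2) 1-4(w=5) 1-5(w=5) 2-4(w=8)}
step 5: add edge 3-5 (w=11); MST = {0-5(w=2) 1-4(w=5) 1-5(w=5) 2-4(w=8) 3-5(w=11)}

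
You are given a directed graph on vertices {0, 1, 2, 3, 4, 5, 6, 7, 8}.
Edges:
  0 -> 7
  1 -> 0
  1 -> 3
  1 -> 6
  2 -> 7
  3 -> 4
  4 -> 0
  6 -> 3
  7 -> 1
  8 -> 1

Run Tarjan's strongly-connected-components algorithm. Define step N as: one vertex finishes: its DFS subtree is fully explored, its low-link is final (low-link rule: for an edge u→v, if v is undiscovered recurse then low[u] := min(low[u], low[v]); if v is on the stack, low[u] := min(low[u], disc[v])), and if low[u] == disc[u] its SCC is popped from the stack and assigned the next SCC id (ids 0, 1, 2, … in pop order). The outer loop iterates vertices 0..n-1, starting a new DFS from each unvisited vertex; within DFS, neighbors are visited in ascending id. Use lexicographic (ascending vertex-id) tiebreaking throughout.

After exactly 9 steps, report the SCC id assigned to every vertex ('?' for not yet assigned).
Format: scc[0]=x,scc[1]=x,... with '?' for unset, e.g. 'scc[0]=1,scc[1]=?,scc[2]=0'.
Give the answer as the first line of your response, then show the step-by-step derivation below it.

scc[0]=0,scc[1]=0,scc[2]=1,scc[3]=0,scc[4]=0,scc[5]=2,scc[6]=0,scc[7]=0,scc[8]=3

step 1: low=(low[0]=0,low[1]=0,low[2]=?,low[3]=3,low[4]=0,low[5]=?,low[6]=?,low[7]=1,low[8]=?); scc=(scc[0]=?,scc[1]=?,scc[2]=?,scc[3]=?,scc[4]=?,scc[5]=?,scc[6]=?,scc[7]=?,scc[8]=?)
step 2: low=(low[0]=0,low[1]=0,low[2]=?,low[3]=0,low[4]=0,low[5]=?,low[6]=?,low[7]=1,low[8]=?); scc=(scc[0]=?,scc[1]=?,scc[2]=?,scc[3]=?,scc[4]=?,scc[5]=?,scc[6]=?,scc[7]=?,scc[8]=?)
step 3: low=(low[0]=0,low[1]=0,low[2]=?,low[3]=0,low[4]=0,low[5]=?,low[6]=3,low[7]=1,low[8]=?); scc=(scc[0]=?,scc[1]=?,scc[2]=?,scc[3]=?,scc[4]=?,scc[5]=?,scc[6]=?,scc[7]=?,scc[8]=?)
step 4: low=(low[0]=0,low[1]=0,low[2]=?,low[3]=0,low[4]=0,low[5]=?,low[6]=3,low[7]=1,low[8]=?); scc=(scc[0]=?,scc[1]=?,scc[2]=?,scc[3]=?,scc[4]=?,scc[5]=?,scc[6]=?,scc[7]=?,scc[8]=?)
step 5: low=(low[0]=0,low[1]=0,low[2]=?,low[3]=0,low[4]=0,low[5]=?,low[6]=3,low[7]=0,low[8]=?); scc=(scc[0]=?,scc[1]=?,scc[2]=?,scc[3]=?,scc[4]=?,scc[5]=?,scc[6]=?,scc[7]=?,scc[8]=?)
step 6: low=(low[0]=0,low[1]=0,low[2]=?,low[3]=0,low[4]=0,low[5]=?,low[6]=3,low[7]=0,low[8]=?); scc=(scc[0]=0,scc[1]=0,scc[2]=?,scc[3]=0,scc[4]=0,scc[5]=?,scc[6]=0,scc[7]=0,scc[8]=?)
step 7: low=(low[0]=0,low[1]=0,low[2]=6,low[3]=0,low[4]=0,low[5]=?,low[6]=3,low[7]=0,low[8]=?); scc=(scc[0]=0,scc[1]=0,scc[2]=1,scc[3]=0,scc[4]=0,scc[5]=?,scc[6]=0,scc[7]=0,scc[8]=?)
step 8: low=(low[0]=0,low[1]=0,low[2]=6,low[3]=0,low[4]=0,low[5]=7,low[6]=3,low[7]=0,low[8]=?); scc=(scc[0]=0,scc[1]=0,scc[2]=1,scc[3]=0,scc[4]=0,scc[5]=2,scc[6]=0,scc[7]=0,scc[8]=?)
step 9: low=(low[0]=0,low[1]=0,low[2]=6,low[3]=0,low[4]=0,low[5]=7,low[6]=3,low[7]=0,low[8]=8); scc=(scc[0]=0,scc[1]=0,scc[2]=1,scc[3]=0,scc[4]=0,scc[5]=2,scc[6]=0,scc[7]=0,scc[8]=3)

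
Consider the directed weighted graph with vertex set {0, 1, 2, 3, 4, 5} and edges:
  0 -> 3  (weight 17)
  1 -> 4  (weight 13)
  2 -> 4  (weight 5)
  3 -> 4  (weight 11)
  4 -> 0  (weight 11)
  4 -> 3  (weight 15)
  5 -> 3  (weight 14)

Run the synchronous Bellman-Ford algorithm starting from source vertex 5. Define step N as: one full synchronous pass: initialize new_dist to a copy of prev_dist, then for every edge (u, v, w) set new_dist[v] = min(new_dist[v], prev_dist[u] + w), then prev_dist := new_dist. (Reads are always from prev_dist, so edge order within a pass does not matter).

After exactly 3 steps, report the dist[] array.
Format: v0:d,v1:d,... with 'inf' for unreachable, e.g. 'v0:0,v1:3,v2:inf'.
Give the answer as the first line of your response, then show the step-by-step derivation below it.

v0:36,v1:inf,v2:inf,v3:14,v4:25,v5:0

step 1: dist = v0:inf,v1:inf,v2:inf,v3:14,v4:inf,v5:0
step 2: dist = v0:inf,v1:inf,v2:inf,v3:14,v4:25,v5:0
step 3: dist = v0:36,v1:inf,v2:inf,v3:14,v4:25,v5:0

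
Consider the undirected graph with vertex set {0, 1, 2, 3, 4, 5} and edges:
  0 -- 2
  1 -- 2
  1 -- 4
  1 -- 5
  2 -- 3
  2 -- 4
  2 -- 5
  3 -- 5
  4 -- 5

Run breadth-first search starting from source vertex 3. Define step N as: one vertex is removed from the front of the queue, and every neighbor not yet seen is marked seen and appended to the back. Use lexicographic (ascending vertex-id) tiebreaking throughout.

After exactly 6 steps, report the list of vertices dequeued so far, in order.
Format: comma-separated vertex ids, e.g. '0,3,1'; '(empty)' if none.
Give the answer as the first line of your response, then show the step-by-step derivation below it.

3,2,5,0,1,4

step 1: dequeue 3; queue=[2,5]; order=3
step 2: dequeue 2; queue=[5,0,1,4]; order=3,2
step 3: dequeue 5; queue=[0,1,4]; order=3,2,5
step 4: dequeue 0; queue=[1,4]; order=3,2,5,0
step 5: dequeue 1; queue=[4]; order=3,2,5,0,1
step 6: dequeue 4; queue=[(empty)]; order=3,2,5,0,1,4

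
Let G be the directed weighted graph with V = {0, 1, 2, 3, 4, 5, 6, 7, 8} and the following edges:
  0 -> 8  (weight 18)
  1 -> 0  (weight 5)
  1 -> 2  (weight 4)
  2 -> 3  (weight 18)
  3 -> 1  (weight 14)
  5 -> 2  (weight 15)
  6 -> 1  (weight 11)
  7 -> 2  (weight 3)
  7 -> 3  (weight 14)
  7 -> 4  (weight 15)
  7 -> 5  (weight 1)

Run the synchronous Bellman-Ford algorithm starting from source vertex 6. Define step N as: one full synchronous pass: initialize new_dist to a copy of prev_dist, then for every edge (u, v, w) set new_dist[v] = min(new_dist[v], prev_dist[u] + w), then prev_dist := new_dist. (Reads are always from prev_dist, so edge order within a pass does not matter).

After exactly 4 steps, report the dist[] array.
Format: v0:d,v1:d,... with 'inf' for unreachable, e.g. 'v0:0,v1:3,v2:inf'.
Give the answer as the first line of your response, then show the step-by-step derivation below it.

v0:16,v1:11,v2:15,v3:33,v4:inf,v5:inf,v6:0,v7:inf,v8:34

step 1: dist = v0:inf,v1:11,v2:inf,v3:inf,v4:inf,v5:inf,v6:0,v7:inf,v8:inf
step 2: dist = v0:16,v1:11,v2:15,v3:inf,v4:inf,v5:inf,v6:0,v7:inf,v8:inf
step 3: dist = v0:16,v1:11,v2:15,v3:33,v4:inf,v5:inf,v6:0,v7:inf,v8:34
step 4: dist = v0:16,v1:11,v2:15,v3:33,v4:inf,v5:inf,v6:0,v7:inf,v8:34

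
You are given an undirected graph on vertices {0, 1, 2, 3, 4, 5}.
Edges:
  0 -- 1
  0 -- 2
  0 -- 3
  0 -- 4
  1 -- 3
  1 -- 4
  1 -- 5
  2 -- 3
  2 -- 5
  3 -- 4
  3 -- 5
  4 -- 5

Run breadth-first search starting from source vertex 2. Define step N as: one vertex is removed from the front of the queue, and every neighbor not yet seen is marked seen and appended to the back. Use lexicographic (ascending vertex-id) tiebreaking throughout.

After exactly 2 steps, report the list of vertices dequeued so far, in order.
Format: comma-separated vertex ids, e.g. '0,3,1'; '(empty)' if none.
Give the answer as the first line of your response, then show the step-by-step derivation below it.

2,0

step 1: dequeue 2; queue=[0,3,5]; order=2
step 2: dequeue 0; queue=[3,5,1,4]; order=2,0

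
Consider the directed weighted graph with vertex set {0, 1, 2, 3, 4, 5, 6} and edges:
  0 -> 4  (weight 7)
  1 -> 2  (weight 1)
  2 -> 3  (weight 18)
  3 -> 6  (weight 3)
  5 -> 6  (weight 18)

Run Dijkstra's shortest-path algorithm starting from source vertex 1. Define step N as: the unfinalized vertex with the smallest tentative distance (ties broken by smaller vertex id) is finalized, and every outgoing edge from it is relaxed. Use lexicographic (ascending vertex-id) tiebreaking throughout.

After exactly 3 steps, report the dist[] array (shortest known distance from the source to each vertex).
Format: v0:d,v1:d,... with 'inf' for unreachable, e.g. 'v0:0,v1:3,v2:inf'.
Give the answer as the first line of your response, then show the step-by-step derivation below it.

v0:inf,v1:0,v2:1,v3:19,v4:inf,v5:inf,v6:22

step 1: dist = v0:inf,v1:0,v2:1,v3:inf,v4:inf,v5:inf,v6:inf
step 2: dist = v0:inf,v1:0,v2:1,v3:19,v4:inf,v5:inf,v6:inf
step 3: dist = v0:inf,v1:0,v2:1,v3:19,v4:inf,v5:inf,v6:22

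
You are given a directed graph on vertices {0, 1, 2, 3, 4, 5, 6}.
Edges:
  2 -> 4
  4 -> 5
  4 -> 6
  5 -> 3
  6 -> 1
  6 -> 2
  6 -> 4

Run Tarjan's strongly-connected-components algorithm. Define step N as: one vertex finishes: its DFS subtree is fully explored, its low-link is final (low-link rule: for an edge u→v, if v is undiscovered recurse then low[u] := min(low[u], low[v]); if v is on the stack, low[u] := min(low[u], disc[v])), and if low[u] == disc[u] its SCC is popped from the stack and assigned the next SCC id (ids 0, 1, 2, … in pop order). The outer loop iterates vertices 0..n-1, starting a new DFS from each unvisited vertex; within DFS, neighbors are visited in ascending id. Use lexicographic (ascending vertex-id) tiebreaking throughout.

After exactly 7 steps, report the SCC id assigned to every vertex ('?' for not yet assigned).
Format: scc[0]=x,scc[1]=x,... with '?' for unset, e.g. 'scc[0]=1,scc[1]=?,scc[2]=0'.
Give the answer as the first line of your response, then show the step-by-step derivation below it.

scc[0]=0,scc[1]=1,scc[2]=4,scc[3]=2,scc[4]=4,scc[5]=3,scc[6]=4

step 1: low=(low[0]=0,low[1]=?,low[2]=?,low[3]=?,low[4]=?,low[5]=?,low[6]=?); scc=(scc[0]=0,scc[1]=?,scc[2]=?,scc[3]=?,scc[4]=?,scc[5]=?,scc[6]=?)
step 2: low=(low[0]=0,low[1]=1,low[2]=?,low[3]=?,low[4]=?,low[5]=?,low[6]=?); scc=(scc[0]=0,scc[1]=1,scc[2]=?,scc[3]=?,scc[4]=?,scc[5]=?,scc[6]=?)
step 3: low=(low[0]=0,low[1]=1,low[2]=2,low[3]=5,low[4]=3,low[5]=4,low[6]=?); scc=(scc[0]=0,scc[1]=1,scc[2]=?,scc[3]=2,scc[4]=?,scc[5]=?,scc[6]=?)
step 4: low=(low[0]=0,low[1]=1,low[2]=2,low[3]=5,low[4]=3,low[5]=4,low[6]=?); scc=(scc[0]=0,scc[1]=1,scc[2]=?,scc[3]=2,scc[4]=?,scc[5]=3,scc[6]=?)
step 5: low=(low[0]=0,low[1]=1,low[2]=2,low[3]=5,low[4]=3,low[5]=4,low[6]=2); scc=(scc[0]=0,scc[1]=1,scc[2]=?,scc[3]=2,scc[4]=?,scc[5]=3,scc[6]=?)
step 6: low=(low[0]=0,low[1]=1,low[2]=2,low[3]=5,low[4]=2,low[5]=4,low[6]=2); scc=(scc[0]=0,scc[1]=1,scc[2]=?,scc[3]=2,scc[4]=?,scc[5]=3,scc[6]=?)
step 7: low=(low[0]=0,low[1]=1,low[2]=2,low[3]=5,low[4]=2,low[5]=4,low[6]=2); scc=(scc[0]=0,scc[1]=1,scc[2]=4,scc[3]=2,scc[4]=4,scc[5]=3,scc[6]=4)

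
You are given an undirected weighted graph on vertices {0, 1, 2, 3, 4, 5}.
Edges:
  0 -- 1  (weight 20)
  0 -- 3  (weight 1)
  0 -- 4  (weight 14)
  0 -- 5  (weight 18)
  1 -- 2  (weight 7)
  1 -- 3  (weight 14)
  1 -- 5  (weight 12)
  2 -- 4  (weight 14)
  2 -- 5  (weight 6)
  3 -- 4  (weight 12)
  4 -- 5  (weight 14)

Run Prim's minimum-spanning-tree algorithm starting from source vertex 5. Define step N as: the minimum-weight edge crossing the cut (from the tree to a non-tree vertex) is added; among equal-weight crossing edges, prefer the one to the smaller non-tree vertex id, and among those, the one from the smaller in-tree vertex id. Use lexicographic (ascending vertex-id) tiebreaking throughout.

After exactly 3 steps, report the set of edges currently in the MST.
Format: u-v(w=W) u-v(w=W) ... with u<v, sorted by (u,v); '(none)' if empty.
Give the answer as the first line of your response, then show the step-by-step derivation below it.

1-2(w=7) 1-3(w=14) 2-5(w=6)

step 1: add edge 2-5 (w=6); MST = {2-5(w=6)}
step 2: add edge 1-2 (w=7); MST = {1-2(w=7) 2-5(w=6)}
step 3: add edge 1-3 (w=14); MST = {1-2(w=7) 1-3(w=14) 2-5(w=6)}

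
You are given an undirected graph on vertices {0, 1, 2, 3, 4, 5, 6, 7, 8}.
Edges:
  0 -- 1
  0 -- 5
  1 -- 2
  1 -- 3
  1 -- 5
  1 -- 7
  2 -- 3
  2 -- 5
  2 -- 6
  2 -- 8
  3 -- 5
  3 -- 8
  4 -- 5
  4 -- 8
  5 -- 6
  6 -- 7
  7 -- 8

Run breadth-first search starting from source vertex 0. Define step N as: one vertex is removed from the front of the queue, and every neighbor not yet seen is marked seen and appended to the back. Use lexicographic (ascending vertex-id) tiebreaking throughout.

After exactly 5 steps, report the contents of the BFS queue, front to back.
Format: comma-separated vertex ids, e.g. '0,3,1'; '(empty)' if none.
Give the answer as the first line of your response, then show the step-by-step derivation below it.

7,4,6,8

step 1: dequeue 0; queue=[1,5]; order=0
step 2: dequeue 1; queue=[5,2,3,7]; order=0,1
step 3: dequeue 5; queue=[2,3,7,4,6]; order=0,1,5
step 4: dequeue 2; queue=[3,7,4,6,8]; order=0,1,5,2
step 5: dequeue 3; queue=[7,4,6,8]; order=0,1,5,2,3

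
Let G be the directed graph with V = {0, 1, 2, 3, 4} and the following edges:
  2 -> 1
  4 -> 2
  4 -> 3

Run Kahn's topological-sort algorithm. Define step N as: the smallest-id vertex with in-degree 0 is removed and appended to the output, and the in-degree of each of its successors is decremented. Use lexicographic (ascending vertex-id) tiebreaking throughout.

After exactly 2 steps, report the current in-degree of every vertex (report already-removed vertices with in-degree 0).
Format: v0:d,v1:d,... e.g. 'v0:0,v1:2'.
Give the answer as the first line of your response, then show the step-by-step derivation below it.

v0:0,v1:1,v2:0,v3:0,v4:0

step 1: output 0; order=[0]; indeg=(0,1,1,1,0)
step 2: output 4; order=[0,4]; indeg=(0,1,0,0,0)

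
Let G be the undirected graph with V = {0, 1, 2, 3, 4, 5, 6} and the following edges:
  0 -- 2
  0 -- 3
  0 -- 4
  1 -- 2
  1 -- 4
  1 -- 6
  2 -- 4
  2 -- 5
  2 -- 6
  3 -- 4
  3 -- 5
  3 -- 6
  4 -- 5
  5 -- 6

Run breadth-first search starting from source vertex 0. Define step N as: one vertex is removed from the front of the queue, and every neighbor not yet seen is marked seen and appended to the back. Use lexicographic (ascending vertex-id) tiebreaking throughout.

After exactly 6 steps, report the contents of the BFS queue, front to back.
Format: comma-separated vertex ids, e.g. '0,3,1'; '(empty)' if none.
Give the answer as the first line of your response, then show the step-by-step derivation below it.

6

step 1: dequeue 0; queue=[2,3,4]; order=0
step 2: dequeue 2; queue=[3,4,1,5,6]; order=0,2
step 3: dequeue 3; queue=[4,1,5,6]; order=0,2,3
step 4: dequeue 4; queue=[1,5,6]; order=0,2,3,4
step 5: dequeue 1; queue=[5,6]; order=0,2,3,4,1
step 6: dequeue 5; queue=[6]; order=0,2,3,4,1,5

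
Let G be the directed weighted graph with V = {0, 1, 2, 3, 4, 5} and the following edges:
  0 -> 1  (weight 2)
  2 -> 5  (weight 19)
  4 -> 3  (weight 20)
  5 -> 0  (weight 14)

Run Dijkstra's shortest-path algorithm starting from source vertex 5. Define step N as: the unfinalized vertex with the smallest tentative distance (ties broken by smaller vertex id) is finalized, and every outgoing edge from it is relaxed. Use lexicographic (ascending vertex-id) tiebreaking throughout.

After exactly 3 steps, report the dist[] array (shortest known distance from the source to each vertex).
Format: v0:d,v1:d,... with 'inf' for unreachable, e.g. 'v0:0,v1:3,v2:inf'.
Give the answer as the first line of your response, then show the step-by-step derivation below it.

v0:14,v1:16,v2:inf,v3:inf,v4:inf,v5:0

step 1: dist = v0:14,v1:inf,v2:inf,v3:inf,v4:inf,v5:0
step 2: dist = v0:14,v1:16,v2:inf,v3:inf,v4:inf,v5:0
step 3: dist = v0:14,v1:16,v2:inf,v3:inf,v4:inf,v5:0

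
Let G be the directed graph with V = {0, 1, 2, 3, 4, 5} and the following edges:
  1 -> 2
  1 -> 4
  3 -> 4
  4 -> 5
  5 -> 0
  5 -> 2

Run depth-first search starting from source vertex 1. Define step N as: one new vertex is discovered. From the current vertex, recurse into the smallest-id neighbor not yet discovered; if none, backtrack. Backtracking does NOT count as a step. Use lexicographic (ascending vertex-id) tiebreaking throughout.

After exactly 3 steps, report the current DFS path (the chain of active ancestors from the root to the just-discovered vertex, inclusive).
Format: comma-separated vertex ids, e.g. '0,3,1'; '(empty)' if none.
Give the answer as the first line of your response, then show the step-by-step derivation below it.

1,4

step 1: discover 1; path=1; order=1
step 2: discover 2; path=1>2; order=1,2
step 3: discover 4; path=1>4; order=1,2,4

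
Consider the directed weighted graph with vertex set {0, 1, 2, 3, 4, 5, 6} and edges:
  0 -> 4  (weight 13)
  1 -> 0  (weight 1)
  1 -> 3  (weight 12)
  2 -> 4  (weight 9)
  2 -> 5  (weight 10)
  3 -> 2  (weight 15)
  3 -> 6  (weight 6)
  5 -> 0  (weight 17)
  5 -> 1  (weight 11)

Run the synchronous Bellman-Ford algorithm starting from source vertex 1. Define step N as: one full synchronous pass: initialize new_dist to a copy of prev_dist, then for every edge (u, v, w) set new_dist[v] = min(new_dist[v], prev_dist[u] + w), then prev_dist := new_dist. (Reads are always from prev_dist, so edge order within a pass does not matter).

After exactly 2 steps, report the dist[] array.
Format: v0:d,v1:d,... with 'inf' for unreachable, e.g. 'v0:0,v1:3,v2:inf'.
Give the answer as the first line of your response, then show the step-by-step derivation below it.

v0:1,v1:0,v2:27,v3:12,v4:14,v5:inf,v6:18

step 1: dist = v0:1,v1:0,v2:inf,v3:12,v4:inf,v5:inf,v6:inf
step 2: dist = v0:1,v1:0,v2:27,v3:12,v4:14,v5:inf,v6:18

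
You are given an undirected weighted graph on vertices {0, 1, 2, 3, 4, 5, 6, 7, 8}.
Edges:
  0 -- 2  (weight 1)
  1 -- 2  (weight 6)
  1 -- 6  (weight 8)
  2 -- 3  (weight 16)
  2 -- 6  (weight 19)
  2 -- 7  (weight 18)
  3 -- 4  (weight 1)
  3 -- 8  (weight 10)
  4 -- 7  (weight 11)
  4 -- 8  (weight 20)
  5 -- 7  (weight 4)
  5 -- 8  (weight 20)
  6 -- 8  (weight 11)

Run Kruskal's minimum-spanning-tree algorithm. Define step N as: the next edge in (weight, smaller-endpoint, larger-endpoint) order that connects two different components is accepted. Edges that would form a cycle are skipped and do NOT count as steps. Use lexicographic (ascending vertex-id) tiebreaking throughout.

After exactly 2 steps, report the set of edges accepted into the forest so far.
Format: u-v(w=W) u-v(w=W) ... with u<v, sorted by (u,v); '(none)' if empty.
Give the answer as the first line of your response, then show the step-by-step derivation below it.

0-2(w=1) 3-4(w=1)

step 1: add edge 0-2 (w=1); MST = {0-2(w=1)}
step 2: add edge 3-4 (w=1); MST = {0-2(w=1) 3-4(w=1)}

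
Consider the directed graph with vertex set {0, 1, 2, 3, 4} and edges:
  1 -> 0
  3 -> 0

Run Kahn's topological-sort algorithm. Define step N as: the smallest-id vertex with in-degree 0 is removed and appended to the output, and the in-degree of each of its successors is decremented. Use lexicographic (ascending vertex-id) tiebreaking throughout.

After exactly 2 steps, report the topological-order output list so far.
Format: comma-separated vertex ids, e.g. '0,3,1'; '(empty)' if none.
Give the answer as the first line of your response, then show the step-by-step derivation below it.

1,2

step 1: output 1; order=[1]; indeg=(1,0,0,0,0)
step 2: output 2; order=[1,2]; indeg=(1,0,0,0,0)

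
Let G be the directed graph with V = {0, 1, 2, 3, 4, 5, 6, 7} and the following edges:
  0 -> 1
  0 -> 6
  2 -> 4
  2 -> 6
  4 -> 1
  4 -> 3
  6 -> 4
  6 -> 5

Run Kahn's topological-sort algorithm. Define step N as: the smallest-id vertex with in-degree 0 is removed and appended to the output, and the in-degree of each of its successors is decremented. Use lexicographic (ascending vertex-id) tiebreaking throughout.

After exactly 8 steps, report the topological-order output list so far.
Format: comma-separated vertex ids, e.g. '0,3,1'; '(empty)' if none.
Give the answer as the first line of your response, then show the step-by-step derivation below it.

0,2,6,4,1,3,5,7

step 1: output 0; order=[0]; indeg=(0,1,0,1,2,1,1,0)
step 2: output 2; order=[0,2]; indeg=(0,1,0,1,1,1,0,0)
step 3: output 6; order=[0,2,6]; indeg=(0,1,0,1,0,0,0,0)
step 4: output 4; order=[0,2,6,4]; indeg=(0,0,0,0,0,0,0,0)
step 5: output 1; order=[0,2,6,4,1]; indeg=(0,0,0,0,0,0,0,0)
step 6: output 3; order=[0,2,6,4,1,3]; indeg=(0,0,0,0,0,0,0,0)
step 7: output 5; order=[0,2,6,4,1,3,5]; indeg=(0,0,0,0,0,0,0,0)
step 8: output 7; order=[0,2,6,4,1,3,5,7]; indeg=(0,0,0,0,0,0,0,0)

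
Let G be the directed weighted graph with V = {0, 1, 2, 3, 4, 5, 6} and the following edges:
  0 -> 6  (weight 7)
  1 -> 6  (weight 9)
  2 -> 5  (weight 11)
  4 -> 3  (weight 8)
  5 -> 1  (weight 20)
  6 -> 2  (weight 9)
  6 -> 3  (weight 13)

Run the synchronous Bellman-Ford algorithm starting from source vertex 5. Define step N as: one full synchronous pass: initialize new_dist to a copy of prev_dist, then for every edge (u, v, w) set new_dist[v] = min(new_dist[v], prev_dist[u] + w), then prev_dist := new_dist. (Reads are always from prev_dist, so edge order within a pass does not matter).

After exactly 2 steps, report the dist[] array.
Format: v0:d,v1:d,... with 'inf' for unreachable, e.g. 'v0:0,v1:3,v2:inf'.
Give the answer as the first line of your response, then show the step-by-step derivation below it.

v0:inf,v1:20,v2:inf,v3:inf,v4:inf,v5:0,v6:29

step 1: dist = v0:inf,v1:20,v2:inf,v3:inf,v4:inf,v5:0,v6:inf
step 2: dist = v0:inf,v1:20,v2:inf,v3:inf,v4:inf,v5:0,v6:29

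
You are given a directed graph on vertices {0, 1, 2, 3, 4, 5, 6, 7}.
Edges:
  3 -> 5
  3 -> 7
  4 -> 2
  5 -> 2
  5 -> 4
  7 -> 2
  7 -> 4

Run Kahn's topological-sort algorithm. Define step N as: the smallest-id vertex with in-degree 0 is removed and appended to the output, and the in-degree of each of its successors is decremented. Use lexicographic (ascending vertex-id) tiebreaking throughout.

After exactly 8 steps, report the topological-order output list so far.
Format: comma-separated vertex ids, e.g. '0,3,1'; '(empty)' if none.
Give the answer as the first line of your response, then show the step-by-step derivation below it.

0,1,3,5,6,7,4,2

step 1: output 0; order=[0]; indeg=(0,0,3,0,2,1,0,1)
step 2: output 1; order=[0,1]; indeg=(0,0,3,0,2,1,0,1)
step 3: output 3; order=[0,1,3]; indeg=(0,0,3,0,2,0,0,0)
step 4: output 5; order=[0,1,3,5]; indeg=(0,0,2,0,1,0,0,0)
step 5: output 6; order=[0,1,3,5,6]; indeg=(0,0,2,0,1,0,0,0)
step 6: output 7; order=[0,1,3,5,6,7]; indeg=(0,0,1,0,0,0,0,0)
step 7: output 4; order=[0,1,3,5,6,7,4]; indeg=(0,0,0,0,0,0,0,0)
step 8: output 2; order=[0,1,3,5,6,7,4,2]; indeg=(0,0,0,0,0,0,0,0)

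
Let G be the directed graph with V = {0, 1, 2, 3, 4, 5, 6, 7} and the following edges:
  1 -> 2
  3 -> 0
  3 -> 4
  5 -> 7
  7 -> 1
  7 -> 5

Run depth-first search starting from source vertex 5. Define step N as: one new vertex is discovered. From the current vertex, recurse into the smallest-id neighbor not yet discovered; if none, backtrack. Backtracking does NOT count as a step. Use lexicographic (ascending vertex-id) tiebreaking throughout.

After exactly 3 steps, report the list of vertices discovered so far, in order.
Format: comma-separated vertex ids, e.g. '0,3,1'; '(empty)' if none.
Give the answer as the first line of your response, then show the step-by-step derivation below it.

5,7,1

step 1: discover 5; path=5; order=5
step 2: discover 7; path=5>7; order=5,7
step 3: discover 1; path=5>7>1; order=5,7,1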